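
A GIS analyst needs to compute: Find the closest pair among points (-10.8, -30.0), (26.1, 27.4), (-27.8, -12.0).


d(P0,P1) = 68.2376, d(P0,P2) = 24.7588, d(P1,P2) = 66.765
Closest: P0 and P2

Closest pair: (-10.8, -30.0) and (-27.8, -12.0), distance = 24.7588


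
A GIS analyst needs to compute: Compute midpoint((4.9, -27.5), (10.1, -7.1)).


M = ((4.9+10.1)/2, ((-27.5)+(-7.1))/2)
= (7.5, -17.3)

(7.5, -17.3)


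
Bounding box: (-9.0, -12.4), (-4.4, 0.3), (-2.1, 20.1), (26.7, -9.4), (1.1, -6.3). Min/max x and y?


x range: [-9, 26.7]
y range: [-12.4, 20.1]
Bounding box: (-9,-12.4) to (26.7,20.1)

(-9,-12.4) to (26.7,20.1)


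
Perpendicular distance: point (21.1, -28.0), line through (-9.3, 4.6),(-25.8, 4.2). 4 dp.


|cross product| = 550.06
|line direction| = sqrt(272.41) = 16.5048
Distance = 550.06/sqrt(272.41) = 33.3272

33.3272


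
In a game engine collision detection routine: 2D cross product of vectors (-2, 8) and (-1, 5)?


u x v = u_x*v_y - u_y*v_x = (-2)*5 - 8*(-1)
= (-10) - (-8) = -2

-2


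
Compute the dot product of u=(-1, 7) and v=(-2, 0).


u . v = u_x*v_x + u_y*v_y = (-1)*(-2) + 7*0
= 2 + 0 = 2

2


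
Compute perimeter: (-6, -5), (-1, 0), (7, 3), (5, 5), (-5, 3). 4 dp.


Sides: (-6, -5)->(-1, 0): sqrt(50) = 7.071068, (-1, 0)->(7, 3): sqrt(73) = 8.544004, (7, 3)->(5, 5): sqrt(8) = 2.828427, (5, 5)->(-5, 3): sqrt(104) = 10.198039, (-5, 3)->(-6, -5): sqrt(65) = 8.062258
Sum = 36.703796
Perimeter = 36.7038

36.7038


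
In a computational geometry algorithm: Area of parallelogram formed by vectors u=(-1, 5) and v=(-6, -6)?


|u x v| = |(-1)*(-6) - 5*(-6)|
= |6 - (-30)| = 36

36


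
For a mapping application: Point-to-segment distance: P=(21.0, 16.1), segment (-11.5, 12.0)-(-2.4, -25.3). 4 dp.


Project P onto AB: t = 0.0969 (clamped to [0,1])
Closest point on segment: (-10.6183, 8.3861)
Distance: 32.5457

32.5457


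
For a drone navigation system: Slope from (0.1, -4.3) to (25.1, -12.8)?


slope = (y2-y1)/(x2-x1) = ((-12.8)-(-4.3))/(25.1-0.1) = (-8.5)/25 = -0.34

-0.34


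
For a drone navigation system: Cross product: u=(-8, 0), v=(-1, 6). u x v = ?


u x v = u_x*v_y - u_y*v_x = (-8)*6 - 0*(-1)
= (-48) - 0 = -48

-48


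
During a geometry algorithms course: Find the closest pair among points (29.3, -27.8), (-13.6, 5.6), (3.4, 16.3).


d(P0,P1) = 54.3688, d(P0,P2) = 51.1431, d(P1,P2) = 20.0871
Closest: P1 and P2

Closest pair: (-13.6, 5.6) and (3.4, 16.3), distance = 20.0871


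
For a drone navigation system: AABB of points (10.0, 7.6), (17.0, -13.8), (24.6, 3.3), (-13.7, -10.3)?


x range: [-13.7, 24.6]
y range: [-13.8, 7.6]
Bounding box: (-13.7,-13.8) to (24.6,7.6)

(-13.7,-13.8) to (24.6,7.6)


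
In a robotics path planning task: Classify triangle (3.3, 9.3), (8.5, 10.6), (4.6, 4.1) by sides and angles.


Side lengths squared: AB^2=28.73, BC^2=57.46, CA^2=28.73
Sorted: [28.73, 28.73, 57.46]
By sides: Isosceles, By angles: Right

Isosceles, Right


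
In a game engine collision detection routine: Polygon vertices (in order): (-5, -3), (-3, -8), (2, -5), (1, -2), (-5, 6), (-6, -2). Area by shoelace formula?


Shoelace sum: ((-5)*(-8) - (-3)*(-3)) + ((-3)*(-5) - 2*(-8)) + (2*(-2) - 1*(-5)) + (1*6 - (-5)*(-2)) + ((-5)*(-2) - (-6)*6) + ((-6)*(-3) - (-5)*(-2))
= 113
Area = |113|/2 = 56.5

56.5


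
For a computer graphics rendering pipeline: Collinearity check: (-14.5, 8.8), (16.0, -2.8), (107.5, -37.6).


Cross product: (16-(-14.5))*((-37.6)-8.8) - ((-2.8)-8.8)*(107.5-(-14.5))
= 0

Yes, collinear


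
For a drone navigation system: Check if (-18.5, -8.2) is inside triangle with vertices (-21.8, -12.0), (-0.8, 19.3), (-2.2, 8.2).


Cross products: AB x AP = -23.49, BC x BP = -157.97, CA x CP = -7.82
All same sign? yes

Yes, inside


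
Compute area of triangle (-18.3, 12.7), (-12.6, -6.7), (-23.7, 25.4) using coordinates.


Area = |x_A(y_B-y_C) + x_B(y_C-y_A) + x_C(y_A-y_B)|/2
= |587.43 + (-160.02) + (-459.78)|/2
= 32.37/2 = 16.185

16.185


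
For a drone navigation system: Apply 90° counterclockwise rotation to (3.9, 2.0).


90° CCW: (x,y) -> (-y, x)
(3.9,2) -> (-2, 3.9)

(-2, 3.9)


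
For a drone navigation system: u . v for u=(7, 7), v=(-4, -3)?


u . v = u_x*v_x + u_y*v_y = 7*(-4) + 7*(-3)
= (-28) + (-21) = -49

-49


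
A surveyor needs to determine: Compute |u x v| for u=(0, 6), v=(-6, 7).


|u x v| = |0*7 - 6*(-6)|
= |0 - (-36)| = 36

36


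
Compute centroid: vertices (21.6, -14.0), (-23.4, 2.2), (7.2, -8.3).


Centroid = ((x_A+x_B+x_C)/3, (y_A+y_B+y_C)/3)
= ((21.6+(-23.4)+7.2)/3, ((-14)+2.2+(-8.3))/3)
= (1.8, -6.7)

(1.8, -6.7)


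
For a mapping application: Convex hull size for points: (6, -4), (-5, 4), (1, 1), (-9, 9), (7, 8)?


Convex hull vertices (CCW): (-9, 9), (-5, 4), (6, -4), (7, 8)
Count = 4

4


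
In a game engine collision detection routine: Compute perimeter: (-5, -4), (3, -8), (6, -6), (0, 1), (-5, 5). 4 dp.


Sides: (-5, -4)->(3, -8): sqrt(80) = 8.944272, (3, -8)->(6, -6): sqrt(13) = 3.605551, (6, -6)->(0, 1): sqrt(85) = 9.219544, (0, 1)->(-5, 5): sqrt(41) = 6.403124, (-5, 5)->(-5, -4): sqrt(81) = 9
Sum = 37.172491
Perimeter = 37.1725

37.1725


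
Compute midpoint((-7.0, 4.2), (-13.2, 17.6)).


M = (((-7)+(-13.2))/2, (4.2+17.6)/2)
= (-10.1, 10.9)

(-10.1, 10.9)


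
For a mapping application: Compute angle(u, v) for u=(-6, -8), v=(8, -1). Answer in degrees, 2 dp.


u.v = -40, |u| = sqrt(100) = 10, |v| = sqrt(65) = 8.0623
cos(theta) = u.v/(|u||v|) = -40/sqrt(6500) = -0.496139
theta = acos(-0.496139) = 119.74 degrees

119.74 degrees


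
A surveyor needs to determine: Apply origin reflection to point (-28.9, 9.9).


Reflection over origin: (x,y) -> (-x,-y)
(-28.9, 9.9) -> (28.9, -9.9)

(28.9, -9.9)


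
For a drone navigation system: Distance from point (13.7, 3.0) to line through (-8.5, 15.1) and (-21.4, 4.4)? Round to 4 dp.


|cross product| = 393.63
|line direction| = sqrt(280.9) = 16.7601
Distance = 393.63/sqrt(280.9) = 23.4862

23.4862


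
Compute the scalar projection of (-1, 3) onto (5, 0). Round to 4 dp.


u.v = -5, |v| = sqrt(25) = 5
Scalar projection = u.v / |v| = -5 / sqrt(25) = -1

-1


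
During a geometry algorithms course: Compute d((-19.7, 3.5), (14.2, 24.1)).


dx=33.9, dy=20.6
d^2 = 33.9^2 + 20.6^2 = 1573.57
d = sqrt(1573.57) = 39.6682

39.6682


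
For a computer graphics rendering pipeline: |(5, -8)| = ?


|u| = sqrt(5^2 + (-8)^2) = sqrt(89) = 9.434

9.434


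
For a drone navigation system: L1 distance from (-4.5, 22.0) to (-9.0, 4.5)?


|(-4.5)-(-9)| + |22-4.5| = 4.5 + 17.5 = 22

22


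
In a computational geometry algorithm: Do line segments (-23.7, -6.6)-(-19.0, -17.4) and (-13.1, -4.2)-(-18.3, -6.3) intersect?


Cross products: d1=-9.78, d2=56.25, d3=125.76, d4=59.73
d1*d2 < 0 and d3*d4 < 0? no

No, they don't intersect


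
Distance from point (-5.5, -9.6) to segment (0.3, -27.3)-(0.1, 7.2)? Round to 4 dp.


Project P onto AB: t = 0.514 (clamped to [0,1])
Closest point on segment: (0.1972, -9.567)
Distance: 5.6973

5.6973


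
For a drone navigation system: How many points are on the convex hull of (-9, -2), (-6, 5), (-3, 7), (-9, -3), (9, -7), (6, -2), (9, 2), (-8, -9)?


Convex hull vertices (CCW): (-9, -3), (-8, -9), (9, -7), (9, 2), (-3, 7), (-6, 5), (-9, -2)
Count = 7

7


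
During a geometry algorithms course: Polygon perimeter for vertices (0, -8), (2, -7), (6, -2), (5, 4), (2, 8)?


Sides: (0, -8)->(2, -7): sqrt(5) = 2.236068, (2, -7)->(6, -2): sqrt(41) = 6.403124, (6, -2)->(5, 4): sqrt(37) = 6.082763, (5, 4)->(2, 8): sqrt(25) = 5, (2, 8)->(0, -8): sqrt(260) = 16.124515
Sum = 35.84647
Perimeter = 35.8465

35.8465


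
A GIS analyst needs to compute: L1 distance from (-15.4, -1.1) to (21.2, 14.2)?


|(-15.4)-21.2| + |(-1.1)-14.2| = 36.6 + 15.3 = 51.9

51.9


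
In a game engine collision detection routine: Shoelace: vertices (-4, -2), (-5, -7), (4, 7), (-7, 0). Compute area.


Shoelace sum: ((-4)*(-7) - (-5)*(-2)) + ((-5)*7 - 4*(-7)) + (4*0 - (-7)*7) + ((-7)*(-2) - (-4)*0)
= 74
Area = |74|/2 = 37

37


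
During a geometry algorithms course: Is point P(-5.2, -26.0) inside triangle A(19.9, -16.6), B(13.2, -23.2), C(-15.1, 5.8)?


Cross products: AB x AP = -102.68, BC x BP = 612.84, CA x CP = -891.24
All same sign? no

No, outside


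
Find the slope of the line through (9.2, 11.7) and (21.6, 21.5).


slope = (y2-y1)/(x2-x1) = (21.5-11.7)/(21.6-9.2) = 9.8/12.4 = 0.7903

0.7903


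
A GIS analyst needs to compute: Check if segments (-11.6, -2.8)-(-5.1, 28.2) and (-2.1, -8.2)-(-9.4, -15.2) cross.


Cross products: d1=-105.92, d2=-286.72, d3=-329.6, d4=-148.8
d1*d2 < 0 and d3*d4 < 0? no

No, they don't intersect


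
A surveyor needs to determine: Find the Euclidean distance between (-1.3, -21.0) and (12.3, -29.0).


dx=13.6, dy=-8
d^2 = 13.6^2 + (-8)^2 = 248.96
d = sqrt(248.96) = 15.7785

15.7785


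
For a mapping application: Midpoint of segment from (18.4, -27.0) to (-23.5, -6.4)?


M = ((18.4+(-23.5))/2, ((-27)+(-6.4))/2)
= (-2.55, -16.7)

(-2.55, -16.7)


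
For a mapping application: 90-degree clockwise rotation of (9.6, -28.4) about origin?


90° CW: (x,y) -> (y, -x)
(9.6,-28.4) -> (-28.4, -9.6)

(-28.4, -9.6)


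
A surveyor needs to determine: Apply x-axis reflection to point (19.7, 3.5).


Reflection over x-axis: (x,y) -> (x,-y)
(19.7, 3.5) -> (19.7, -3.5)

(19.7, -3.5)


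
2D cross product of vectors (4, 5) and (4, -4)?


u x v = u_x*v_y - u_y*v_x = 4*(-4) - 5*4
= (-16) - 20 = -36

-36


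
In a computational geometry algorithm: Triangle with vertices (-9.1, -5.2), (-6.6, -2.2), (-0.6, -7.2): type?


Side lengths squared: AB^2=15.25, BC^2=61, CA^2=76.25
Sorted: [15.25, 61, 76.25]
By sides: Scalene, By angles: Right

Scalene, Right


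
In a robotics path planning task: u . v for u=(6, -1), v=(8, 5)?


u . v = u_x*v_x + u_y*v_y = 6*8 + (-1)*5
= 48 + (-5) = 43

43


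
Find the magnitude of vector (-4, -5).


|u| = sqrt((-4)^2 + (-5)^2) = sqrt(41) = 6.4031

6.4031


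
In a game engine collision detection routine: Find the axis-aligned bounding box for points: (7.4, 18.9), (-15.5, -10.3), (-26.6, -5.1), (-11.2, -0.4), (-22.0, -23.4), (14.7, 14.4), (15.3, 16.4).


x range: [-26.6, 15.3]
y range: [-23.4, 18.9]
Bounding box: (-26.6,-23.4) to (15.3,18.9)

(-26.6,-23.4) to (15.3,18.9)


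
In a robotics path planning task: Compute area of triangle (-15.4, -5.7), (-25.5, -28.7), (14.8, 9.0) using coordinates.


Area = |x_A(y_B-y_C) + x_B(y_C-y_A) + x_C(y_A-y_B)|/2
= |580.58 + (-374.85) + 340.4|/2
= 546.13/2 = 273.065

273.065


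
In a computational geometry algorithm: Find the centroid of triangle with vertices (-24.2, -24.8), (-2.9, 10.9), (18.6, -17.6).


Centroid = ((x_A+x_B+x_C)/3, (y_A+y_B+y_C)/3)
= (((-24.2)+(-2.9)+18.6)/3, ((-24.8)+10.9+(-17.6))/3)
= (-2.8333, -10.5)

(-2.8333, -10.5)


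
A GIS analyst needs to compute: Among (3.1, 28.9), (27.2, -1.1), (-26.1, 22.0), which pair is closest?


d(P0,P1) = 38.4813, d(P0,P2) = 30.0042, d(P1,P2) = 58.0904
Closest: P0 and P2

Closest pair: (3.1, 28.9) and (-26.1, 22.0), distance = 30.0042


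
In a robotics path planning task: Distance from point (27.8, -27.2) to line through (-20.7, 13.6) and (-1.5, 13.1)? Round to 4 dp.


|cross product| = 759.11
|line direction| = sqrt(368.89) = 19.2065
Distance = 759.11/sqrt(368.89) = 39.5236

39.5236


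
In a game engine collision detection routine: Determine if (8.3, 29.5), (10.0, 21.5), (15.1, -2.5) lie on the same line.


Cross product: (10-8.3)*((-2.5)-29.5) - (21.5-29.5)*(15.1-8.3)
= 0

Yes, collinear


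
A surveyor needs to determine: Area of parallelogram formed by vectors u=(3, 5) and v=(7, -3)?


|u x v| = |3*(-3) - 5*7|
= |(-9) - 35| = 44

44


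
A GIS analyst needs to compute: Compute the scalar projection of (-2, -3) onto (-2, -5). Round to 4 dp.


u.v = 19, |v| = sqrt(29) = 5.3852
Scalar projection = u.v / |v| = 19 / sqrt(29) = 3.5282

3.5282


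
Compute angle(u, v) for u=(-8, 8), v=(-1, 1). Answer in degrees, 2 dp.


u.v = 16, |u| = sqrt(128) = 11.3137, |v| = sqrt(2) = 1.4142
cos(theta) = u.v/(|u||v|) = 16/sqrt(256) = 1
theta = acos(1) = 0 degrees

0 degrees


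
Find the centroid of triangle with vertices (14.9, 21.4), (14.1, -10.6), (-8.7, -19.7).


Centroid = ((x_A+x_B+x_C)/3, (y_A+y_B+y_C)/3)
= ((14.9+14.1+(-8.7))/3, (21.4+(-10.6)+(-19.7))/3)
= (6.7667, -2.9667)

(6.7667, -2.9667)


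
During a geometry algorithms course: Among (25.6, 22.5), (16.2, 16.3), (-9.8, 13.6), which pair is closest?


d(P0,P1) = 11.2606, d(P0,P2) = 36.5016, d(P1,P2) = 26.1398
Closest: P0 and P1

Closest pair: (25.6, 22.5) and (16.2, 16.3), distance = 11.2606


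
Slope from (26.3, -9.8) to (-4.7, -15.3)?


slope = (y2-y1)/(x2-x1) = ((-15.3)-(-9.8))/((-4.7)-26.3) = (-5.5)/(-31) = 0.1774

0.1774


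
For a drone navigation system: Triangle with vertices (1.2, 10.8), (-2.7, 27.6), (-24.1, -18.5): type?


Side lengths squared: AB^2=297.45, BC^2=2583.17, CA^2=1498.58
Sorted: [297.45, 1498.58, 2583.17]
By sides: Scalene, By angles: Obtuse

Scalene, Obtuse


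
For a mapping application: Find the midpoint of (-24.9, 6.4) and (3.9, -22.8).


M = (((-24.9)+3.9)/2, (6.4+(-22.8))/2)
= (-10.5, -8.2)

(-10.5, -8.2)


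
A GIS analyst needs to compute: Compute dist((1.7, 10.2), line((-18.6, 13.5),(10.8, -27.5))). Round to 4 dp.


|cross product| = 735.28
|line direction| = sqrt(2545.36) = 50.4516
Distance = 735.28/sqrt(2545.36) = 14.574

14.574


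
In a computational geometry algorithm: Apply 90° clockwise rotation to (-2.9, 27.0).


90° CW: (x,y) -> (y, -x)
(-2.9,27) -> (27, 2.9)

(27, 2.9)


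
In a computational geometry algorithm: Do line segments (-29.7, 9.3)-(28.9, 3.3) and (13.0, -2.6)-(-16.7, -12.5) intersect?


Cross products: d1=-776.16, d2=-17.82, d3=-441.14, d4=-1199.48
d1*d2 < 0 and d3*d4 < 0? no

No, they don't intersect


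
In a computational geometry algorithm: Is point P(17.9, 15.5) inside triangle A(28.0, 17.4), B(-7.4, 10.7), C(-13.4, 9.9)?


Cross products: AB x AP = -0.41, BC x BP = -8.56, CA x CP = -2.91
All same sign? yes

Yes, inside


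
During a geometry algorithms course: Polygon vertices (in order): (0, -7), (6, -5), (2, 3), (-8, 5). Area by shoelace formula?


Shoelace sum: (0*(-5) - 6*(-7)) + (6*3 - 2*(-5)) + (2*5 - (-8)*3) + ((-8)*(-7) - 0*5)
= 160
Area = |160|/2 = 80

80


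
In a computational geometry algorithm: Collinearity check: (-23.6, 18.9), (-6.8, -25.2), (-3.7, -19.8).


Cross product: ((-6.8)-(-23.6))*((-19.8)-18.9) - ((-25.2)-18.9)*((-3.7)-(-23.6))
= 227.43

No, not collinear


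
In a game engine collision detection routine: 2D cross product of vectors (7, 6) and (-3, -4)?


u x v = u_x*v_y - u_y*v_x = 7*(-4) - 6*(-3)
= (-28) - (-18) = -10

-10


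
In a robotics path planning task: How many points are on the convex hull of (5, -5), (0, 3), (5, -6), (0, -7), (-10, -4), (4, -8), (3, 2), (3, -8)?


Convex hull vertices (CCW): (-10, -4), (3, -8), (4, -8), (5, -6), (5, -5), (3, 2), (0, 3)
Count = 7

7


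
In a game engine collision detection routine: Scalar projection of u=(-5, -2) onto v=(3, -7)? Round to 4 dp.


u.v = -1, |v| = sqrt(58) = 7.6158
Scalar projection = u.v / |v| = -1 / sqrt(58) = -0.1313

-0.1313


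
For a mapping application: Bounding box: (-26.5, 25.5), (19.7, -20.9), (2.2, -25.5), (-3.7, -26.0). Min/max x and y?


x range: [-26.5, 19.7]
y range: [-26, 25.5]
Bounding box: (-26.5,-26) to (19.7,25.5)

(-26.5,-26) to (19.7,25.5)


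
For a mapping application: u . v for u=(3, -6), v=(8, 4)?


u . v = u_x*v_x + u_y*v_y = 3*8 + (-6)*4
= 24 + (-24) = 0

0


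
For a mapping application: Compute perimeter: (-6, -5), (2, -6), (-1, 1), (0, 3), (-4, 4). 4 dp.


Sides: (-6, -5)->(2, -6): sqrt(65) = 8.062258, (2, -6)->(-1, 1): sqrt(58) = 7.615773, (-1, 1)->(0, 3): sqrt(5) = 2.236068, (0, 3)->(-4, 4): sqrt(17) = 4.123106, (-4, 4)->(-6, -5): sqrt(85) = 9.219544
Sum = 31.256749
Perimeter = 31.2567

31.2567


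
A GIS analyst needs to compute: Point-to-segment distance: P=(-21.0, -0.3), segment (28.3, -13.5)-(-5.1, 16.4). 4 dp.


Project P onto AB: t = 1 (clamped to [0,1])
Closest point on segment: (-5.1, 16.4)
Distance: 23.0586

23.0586


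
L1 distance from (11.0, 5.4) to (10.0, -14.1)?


|11-10| + |5.4-(-14.1)| = 1 + 19.5 = 20.5

20.5


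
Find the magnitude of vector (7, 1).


|u| = sqrt(7^2 + 1^2) = sqrt(50) = 7.0711

7.0711


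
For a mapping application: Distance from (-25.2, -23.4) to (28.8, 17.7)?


dx=54, dy=41.1
d^2 = 54^2 + 41.1^2 = 4605.21
d = sqrt(4605.21) = 67.8617

67.8617


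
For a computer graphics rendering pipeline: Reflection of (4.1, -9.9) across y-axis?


Reflection over y-axis: (x,y) -> (-x,y)
(4.1, -9.9) -> (-4.1, -9.9)

(-4.1, -9.9)


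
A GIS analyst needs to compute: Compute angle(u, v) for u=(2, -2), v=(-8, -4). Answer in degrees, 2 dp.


u.v = -8, |u| = sqrt(8) = 2.8284, |v| = sqrt(80) = 8.9443
cos(theta) = u.v/(|u||v|) = -8/sqrt(640) = -0.316228
theta = acos(-0.316228) = 108.43 degrees

108.43 degrees


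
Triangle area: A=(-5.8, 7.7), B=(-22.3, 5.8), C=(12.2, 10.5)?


Area = |x_A(y_B-y_C) + x_B(y_C-y_A) + x_C(y_A-y_B)|/2
= |27.26 + (-62.44) + 23.18|/2
= 12/2 = 6

6


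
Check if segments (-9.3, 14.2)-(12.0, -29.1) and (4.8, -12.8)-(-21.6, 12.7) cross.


Cross products: d1=-353.25, d2=246.72, d3=35.43, d4=-564.54
d1*d2 < 0 and d3*d4 < 0? yes

Yes, they intersect


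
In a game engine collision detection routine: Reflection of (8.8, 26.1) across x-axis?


Reflection over x-axis: (x,y) -> (x,-y)
(8.8, 26.1) -> (8.8, -26.1)

(8.8, -26.1)


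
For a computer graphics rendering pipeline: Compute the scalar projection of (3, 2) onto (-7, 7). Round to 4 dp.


u.v = -7, |v| = sqrt(98) = 9.8995
Scalar projection = u.v / |v| = -7 / sqrt(98) = -0.7071

-0.7071


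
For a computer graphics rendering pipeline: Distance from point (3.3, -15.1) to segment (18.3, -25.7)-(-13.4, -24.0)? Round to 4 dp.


Project P onto AB: t = 0.4897 (clamped to [0,1])
Closest point on segment: (2.7762, -24.8675)
Distance: 9.7815

9.7815


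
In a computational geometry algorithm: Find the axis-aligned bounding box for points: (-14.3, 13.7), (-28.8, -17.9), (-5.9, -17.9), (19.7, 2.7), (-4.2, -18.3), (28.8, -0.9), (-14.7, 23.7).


x range: [-28.8, 28.8]
y range: [-18.3, 23.7]
Bounding box: (-28.8,-18.3) to (28.8,23.7)

(-28.8,-18.3) to (28.8,23.7)


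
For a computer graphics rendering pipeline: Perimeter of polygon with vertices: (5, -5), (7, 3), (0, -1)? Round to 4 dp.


Sides: (5, -5)->(7, 3): sqrt(68) = 8.246211, (7, 3)->(0, -1): sqrt(65) = 8.062258, (0, -1)->(5, -5): sqrt(41) = 6.403124
Sum = 22.711593
Perimeter = 22.7116

22.7116


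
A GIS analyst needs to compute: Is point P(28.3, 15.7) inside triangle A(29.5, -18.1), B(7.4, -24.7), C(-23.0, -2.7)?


Cross products: AB x AP = -754.9, BC x BP = -1687.96, CA x CP = 1756.02
All same sign? no

No, outside


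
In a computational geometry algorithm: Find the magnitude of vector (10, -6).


|u| = sqrt(10^2 + (-6)^2) = sqrt(136) = 11.6619

11.6619


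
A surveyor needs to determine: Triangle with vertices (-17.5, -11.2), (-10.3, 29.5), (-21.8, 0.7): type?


Side lengths squared: AB^2=1708.33, BC^2=961.69, CA^2=160.1
Sorted: [160.1, 961.69, 1708.33]
By sides: Scalene, By angles: Obtuse

Scalene, Obtuse


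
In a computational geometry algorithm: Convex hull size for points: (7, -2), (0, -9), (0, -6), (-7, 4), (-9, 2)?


Convex hull vertices (CCW): (-9, 2), (0, -9), (7, -2), (-7, 4)
Count = 4

4


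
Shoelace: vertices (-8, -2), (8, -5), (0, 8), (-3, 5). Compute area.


Shoelace sum: ((-8)*(-5) - 8*(-2)) + (8*8 - 0*(-5)) + (0*5 - (-3)*8) + ((-3)*(-2) - (-8)*5)
= 190
Area = |190|/2 = 95

95


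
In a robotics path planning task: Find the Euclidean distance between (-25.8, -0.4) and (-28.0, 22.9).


dx=-2.2, dy=23.3
d^2 = (-2.2)^2 + 23.3^2 = 547.73
d = sqrt(547.73) = 23.4036

23.4036


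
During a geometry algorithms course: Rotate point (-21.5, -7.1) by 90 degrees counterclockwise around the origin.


90° CCW: (x,y) -> (-y, x)
(-21.5,-7.1) -> (7.1, -21.5)

(7.1, -21.5)


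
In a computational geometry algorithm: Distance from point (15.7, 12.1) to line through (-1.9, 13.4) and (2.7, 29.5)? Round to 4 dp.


|cross product| = 289.34
|line direction| = sqrt(280.37) = 16.7443
Distance = 289.34/sqrt(280.37) = 17.28

17.28


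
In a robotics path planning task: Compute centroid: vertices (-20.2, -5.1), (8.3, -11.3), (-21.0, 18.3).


Centroid = ((x_A+x_B+x_C)/3, (y_A+y_B+y_C)/3)
= (((-20.2)+8.3+(-21))/3, ((-5.1)+(-11.3)+18.3)/3)
= (-10.9667, 0.6333)

(-10.9667, 0.6333)


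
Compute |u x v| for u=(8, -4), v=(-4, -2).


|u x v| = |8*(-2) - (-4)*(-4)|
= |(-16) - 16| = 32

32


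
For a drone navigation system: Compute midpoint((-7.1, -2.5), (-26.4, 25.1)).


M = (((-7.1)+(-26.4))/2, ((-2.5)+25.1)/2)
= (-16.75, 11.3)

(-16.75, 11.3)


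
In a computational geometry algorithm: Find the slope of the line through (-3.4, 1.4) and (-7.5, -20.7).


slope = (y2-y1)/(x2-x1) = ((-20.7)-1.4)/((-7.5)-(-3.4)) = (-22.1)/(-4.1) = 5.3902

5.3902


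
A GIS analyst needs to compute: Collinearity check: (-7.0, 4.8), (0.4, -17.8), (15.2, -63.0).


Cross product: (0.4-(-7))*((-63)-4.8) - ((-17.8)-4.8)*(15.2-(-7))
= 0

Yes, collinear


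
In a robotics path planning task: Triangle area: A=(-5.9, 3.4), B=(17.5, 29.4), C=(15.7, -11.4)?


Area = |x_A(y_B-y_C) + x_B(y_C-y_A) + x_C(y_A-y_B)|/2
= |(-240.72) + (-259) + (-408.2)|/2
= 907.92/2 = 453.96

453.96


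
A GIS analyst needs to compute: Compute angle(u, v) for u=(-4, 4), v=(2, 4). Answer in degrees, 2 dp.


u.v = 8, |u| = sqrt(32) = 5.6569, |v| = sqrt(20) = 4.4721
cos(theta) = u.v/(|u||v|) = 8/sqrt(640) = 0.316228
theta = acos(0.316228) = 71.57 degrees

71.57 degrees


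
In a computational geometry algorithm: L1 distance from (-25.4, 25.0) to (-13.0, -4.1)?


|(-25.4)-(-13)| + |25-(-4.1)| = 12.4 + 29.1 = 41.5

41.5


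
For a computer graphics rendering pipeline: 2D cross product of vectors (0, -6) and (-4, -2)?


u x v = u_x*v_y - u_y*v_x = 0*(-2) - (-6)*(-4)
= 0 - 24 = -24

-24


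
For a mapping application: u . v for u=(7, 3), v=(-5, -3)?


u . v = u_x*v_x + u_y*v_y = 7*(-5) + 3*(-3)
= (-35) + (-9) = -44

-44


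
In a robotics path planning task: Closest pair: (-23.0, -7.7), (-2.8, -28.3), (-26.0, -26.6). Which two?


d(P0,P1) = 28.8513, d(P0,P2) = 19.1366, d(P1,P2) = 23.2622
Closest: P0 and P2

Closest pair: (-23.0, -7.7) and (-26.0, -26.6), distance = 19.1366


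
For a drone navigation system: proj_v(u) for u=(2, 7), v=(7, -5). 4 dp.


u.v = -21, |v| = sqrt(74) = 8.6023
Scalar projection = u.v / |v| = -21 / sqrt(74) = -2.4412

-2.4412


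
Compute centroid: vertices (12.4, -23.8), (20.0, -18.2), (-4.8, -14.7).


Centroid = ((x_A+x_B+x_C)/3, (y_A+y_B+y_C)/3)
= ((12.4+20+(-4.8))/3, ((-23.8)+(-18.2)+(-14.7))/3)
= (9.2, -18.9)

(9.2, -18.9)


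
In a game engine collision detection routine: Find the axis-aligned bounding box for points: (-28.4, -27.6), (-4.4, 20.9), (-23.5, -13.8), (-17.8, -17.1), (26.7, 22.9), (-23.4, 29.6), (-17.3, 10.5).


x range: [-28.4, 26.7]
y range: [-27.6, 29.6]
Bounding box: (-28.4,-27.6) to (26.7,29.6)

(-28.4,-27.6) to (26.7,29.6)


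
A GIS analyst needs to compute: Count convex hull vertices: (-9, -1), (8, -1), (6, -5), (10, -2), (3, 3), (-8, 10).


Convex hull vertices (CCW): (-9, -1), (6, -5), (10, -2), (3, 3), (-8, 10)
Count = 5

5


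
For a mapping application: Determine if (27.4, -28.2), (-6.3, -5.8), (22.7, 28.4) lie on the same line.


Cross product: ((-6.3)-27.4)*(28.4-(-28.2)) - ((-5.8)-(-28.2))*(22.7-27.4)
= -1802.14

No, not collinear


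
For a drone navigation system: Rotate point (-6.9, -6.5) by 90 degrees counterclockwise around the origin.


90° CCW: (x,y) -> (-y, x)
(-6.9,-6.5) -> (6.5, -6.9)

(6.5, -6.9)


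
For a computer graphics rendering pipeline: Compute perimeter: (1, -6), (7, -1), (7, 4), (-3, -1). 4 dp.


Sides: (1, -6)->(7, -1): sqrt(61) = 7.81025, (7, -1)->(7, 4): sqrt(25) = 5, (7, 4)->(-3, -1): sqrt(125) = 11.18034, (-3, -1)->(1, -6): sqrt(41) = 6.403124
Sum = 30.393714
Perimeter = 30.3937

30.3937


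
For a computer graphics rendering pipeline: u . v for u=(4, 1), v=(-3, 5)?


u . v = u_x*v_x + u_y*v_y = 4*(-3) + 1*5
= (-12) + 5 = -7

-7


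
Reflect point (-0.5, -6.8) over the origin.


Reflection over origin: (x,y) -> (-x,-y)
(-0.5, -6.8) -> (0.5, 6.8)

(0.5, 6.8)


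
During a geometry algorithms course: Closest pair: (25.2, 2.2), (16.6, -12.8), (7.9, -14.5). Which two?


d(P0,P1) = 17.2905, d(P0,P2) = 24.0454, d(P1,P2) = 8.8645
Closest: P1 and P2

Closest pair: (16.6, -12.8) and (7.9, -14.5), distance = 8.8645


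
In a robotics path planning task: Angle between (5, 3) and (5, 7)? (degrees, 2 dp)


u.v = 46, |u| = sqrt(34) = 5.831, |v| = sqrt(74) = 8.6023
cos(theta) = u.v/(|u||v|) = 46/sqrt(2516) = 0.91707
theta = acos(0.91707) = 23.5 degrees

23.5 degrees


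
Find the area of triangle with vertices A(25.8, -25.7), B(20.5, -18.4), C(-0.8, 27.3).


Area = |x_A(y_B-y_C) + x_B(y_C-y_A) + x_C(y_A-y_B)|/2
= |(-1179.06) + 1086.5 + 5.84|/2
= 86.72/2 = 43.36

43.36


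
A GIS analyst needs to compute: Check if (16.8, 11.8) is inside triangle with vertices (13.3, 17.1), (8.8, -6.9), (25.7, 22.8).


Cross products: AB x AP = 107.85, BC x BP = 78.43, CA x CP = 85.67
All same sign? yes

Yes, inside


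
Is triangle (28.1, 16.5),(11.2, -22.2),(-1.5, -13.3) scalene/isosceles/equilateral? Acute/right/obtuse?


Side lengths squared: AB^2=1783.3, BC^2=240.5, CA^2=1764.2
Sorted: [240.5, 1764.2, 1783.3]
By sides: Scalene, By angles: Acute

Scalene, Acute


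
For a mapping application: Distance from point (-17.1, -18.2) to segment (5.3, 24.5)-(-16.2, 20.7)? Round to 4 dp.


Project P onto AB: t = 1 (clamped to [0,1])
Closest point on segment: (-16.2, 20.7)
Distance: 38.9104

38.9104


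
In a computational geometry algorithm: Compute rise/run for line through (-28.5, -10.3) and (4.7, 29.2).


slope = (y2-y1)/(x2-x1) = (29.2-(-10.3))/(4.7-(-28.5)) = 39.5/33.2 = 1.1898

1.1898


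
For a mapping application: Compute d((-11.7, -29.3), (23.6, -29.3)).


dx=35.3, dy=0
d^2 = 35.3^2 + 0^2 = 1246.09
d = sqrt(1246.09) = 35.3

35.3


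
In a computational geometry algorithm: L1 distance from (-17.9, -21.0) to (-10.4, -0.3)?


|(-17.9)-(-10.4)| + |(-21)-(-0.3)| = 7.5 + 20.7 = 28.2

28.2


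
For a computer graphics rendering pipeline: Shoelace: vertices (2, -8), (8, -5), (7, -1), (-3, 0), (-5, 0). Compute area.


Shoelace sum: (2*(-5) - 8*(-8)) + (8*(-1) - 7*(-5)) + (7*0 - (-3)*(-1)) + ((-3)*0 - (-5)*0) + ((-5)*(-8) - 2*0)
= 118
Area = |118|/2 = 59

59


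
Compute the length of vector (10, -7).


|u| = sqrt(10^2 + (-7)^2) = sqrt(149) = 12.2066

12.2066


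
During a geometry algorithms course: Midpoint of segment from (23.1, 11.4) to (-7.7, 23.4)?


M = ((23.1+(-7.7))/2, (11.4+23.4)/2)
= (7.7, 17.4)

(7.7, 17.4)


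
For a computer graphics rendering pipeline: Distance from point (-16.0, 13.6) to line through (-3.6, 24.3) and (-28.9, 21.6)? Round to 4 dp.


|cross product| = 237.23
|line direction| = sqrt(647.38) = 25.4437
Distance = 237.23/sqrt(647.38) = 9.3237

9.3237


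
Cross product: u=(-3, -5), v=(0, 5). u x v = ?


u x v = u_x*v_y - u_y*v_x = (-3)*5 - (-5)*0
= (-15) - 0 = -15

-15


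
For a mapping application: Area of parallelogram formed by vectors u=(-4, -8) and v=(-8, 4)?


|u x v| = |(-4)*4 - (-8)*(-8)|
= |(-16) - 64| = 80

80


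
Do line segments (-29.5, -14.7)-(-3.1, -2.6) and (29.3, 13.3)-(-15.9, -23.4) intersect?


Cross products: d1=-892.36, d2=-470.4, d3=27.72, d4=-394.24
d1*d2 < 0 and d3*d4 < 0? no

No, they don't intersect


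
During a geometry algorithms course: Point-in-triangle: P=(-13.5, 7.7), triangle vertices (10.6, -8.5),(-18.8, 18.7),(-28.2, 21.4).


Cross products: AB x AP = 179.24, BC x BP = 89.09, CA x CP = -92.03
All same sign? no

No, outside


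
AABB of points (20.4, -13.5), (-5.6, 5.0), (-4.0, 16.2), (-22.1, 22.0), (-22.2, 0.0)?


x range: [-22.2, 20.4]
y range: [-13.5, 22]
Bounding box: (-22.2,-13.5) to (20.4,22)

(-22.2,-13.5) to (20.4,22)


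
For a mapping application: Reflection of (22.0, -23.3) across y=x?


Reflection over y=x: (x,y) -> (y,x)
(22, -23.3) -> (-23.3, 22)

(-23.3, 22)


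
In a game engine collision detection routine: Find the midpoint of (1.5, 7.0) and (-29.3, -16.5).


M = ((1.5+(-29.3))/2, (7+(-16.5))/2)
= (-13.9, -4.75)

(-13.9, -4.75)


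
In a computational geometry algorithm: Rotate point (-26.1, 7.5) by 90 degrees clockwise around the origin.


90° CW: (x,y) -> (y, -x)
(-26.1,7.5) -> (7.5, 26.1)

(7.5, 26.1)


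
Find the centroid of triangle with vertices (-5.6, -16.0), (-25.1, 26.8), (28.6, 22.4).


Centroid = ((x_A+x_B+x_C)/3, (y_A+y_B+y_C)/3)
= (((-5.6)+(-25.1)+28.6)/3, ((-16)+26.8+22.4)/3)
= (-0.7, 11.0667)

(-0.7, 11.0667)


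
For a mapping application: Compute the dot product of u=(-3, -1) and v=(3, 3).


u . v = u_x*v_x + u_y*v_y = (-3)*3 + (-1)*3
= (-9) + (-3) = -12

-12


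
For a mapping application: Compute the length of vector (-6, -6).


|u| = sqrt((-6)^2 + (-6)^2) = sqrt(72) = 8.4853

8.4853


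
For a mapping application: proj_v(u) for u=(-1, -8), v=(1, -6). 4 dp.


u.v = 47, |v| = sqrt(37) = 6.0828
Scalar projection = u.v / |v| = 47 / sqrt(37) = 7.7268

7.7268


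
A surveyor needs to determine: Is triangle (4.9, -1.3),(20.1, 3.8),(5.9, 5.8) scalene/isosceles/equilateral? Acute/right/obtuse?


Side lengths squared: AB^2=257.05, BC^2=205.64, CA^2=51.41
Sorted: [51.41, 205.64, 257.05]
By sides: Scalene, By angles: Right

Scalene, Right


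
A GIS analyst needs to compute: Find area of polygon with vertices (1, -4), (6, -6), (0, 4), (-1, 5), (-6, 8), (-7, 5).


Shoelace sum: (1*(-6) - 6*(-4)) + (6*4 - 0*(-6)) + (0*5 - (-1)*4) + ((-1)*8 - (-6)*5) + ((-6)*5 - (-7)*8) + ((-7)*(-4) - 1*5)
= 117
Area = |117|/2 = 58.5

58.5


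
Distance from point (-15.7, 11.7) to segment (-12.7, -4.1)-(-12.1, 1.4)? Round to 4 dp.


Project P onto AB: t = 1 (clamped to [0,1])
Closest point on segment: (-12.1, 1.4)
Distance: 10.911

10.911


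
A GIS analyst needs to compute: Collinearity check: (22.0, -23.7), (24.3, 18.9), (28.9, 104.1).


Cross product: (24.3-22)*(104.1-(-23.7)) - (18.9-(-23.7))*(28.9-22)
= 0

Yes, collinear


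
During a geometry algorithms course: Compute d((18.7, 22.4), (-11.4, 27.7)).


dx=-30.1, dy=5.3
d^2 = (-30.1)^2 + 5.3^2 = 934.1
d = sqrt(934.1) = 30.563

30.563


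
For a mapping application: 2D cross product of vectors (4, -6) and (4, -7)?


u x v = u_x*v_y - u_y*v_x = 4*(-7) - (-6)*4
= (-28) - (-24) = -4

-4


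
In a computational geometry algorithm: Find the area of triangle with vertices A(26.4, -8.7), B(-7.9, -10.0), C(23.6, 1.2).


Area = |x_A(y_B-y_C) + x_B(y_C-y_A) + x_C(y_A-y_B)|/2
= |(-295.68) + (-78.21) + 30.68|/2
= 343.21/2 = 171.605

171.605


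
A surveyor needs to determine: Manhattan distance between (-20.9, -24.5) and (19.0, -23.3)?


|(-20.9)-19| + |(-24.5)-(-23.3)| = 39.9 + 1.2 = 41.1

41.1


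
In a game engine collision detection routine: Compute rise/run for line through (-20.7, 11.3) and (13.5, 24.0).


slope = (y2-y1)/(x2-x1) = (24-11.3)/(13.5-(-20.7)) = 12.7/34.2 = 0.3713

0.3713


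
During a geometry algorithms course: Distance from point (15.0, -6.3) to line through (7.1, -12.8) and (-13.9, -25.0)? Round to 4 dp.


|cross product| = 40.12
|line direction| = sqrt(589.84) = 24.2866
Distance = 40.12/sqrt(589.84) = 1.6519

1.6519


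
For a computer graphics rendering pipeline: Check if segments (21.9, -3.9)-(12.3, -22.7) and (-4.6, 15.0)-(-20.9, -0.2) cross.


Cross products: d1=710.87, d2=871.39, d3=-679.64, d4=-840.16
d1*d2 < 0 and d3*d4 < 0? no

No, they don't intersect


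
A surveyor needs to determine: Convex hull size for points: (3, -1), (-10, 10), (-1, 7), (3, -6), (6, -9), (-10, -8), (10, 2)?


Convex hull vertices (CCW): (-10, -8), (6, -9), (10, 2), (-1, 7), (-10, 10)
Count = 5

5


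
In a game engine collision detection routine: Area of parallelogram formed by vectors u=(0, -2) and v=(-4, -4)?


|u x v| = |0*(-4) - (-2)*(-4)|
= |0 - 8| = 8

8


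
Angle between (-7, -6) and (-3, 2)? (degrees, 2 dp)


u.v = 9, |u| = sqrt(85) = 9.2195, |v| = sqrt(13) = 3.6056
cos(theta) = u.v/(|u||v|) = 9/sqrt(1105) = 0.270746
theta = acos(0.270746) = 74.29 degrees

74.29 degrees


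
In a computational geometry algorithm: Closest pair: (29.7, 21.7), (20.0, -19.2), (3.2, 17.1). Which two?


d(P0,P1) = 42.0345, d(P0,P2) = 26.8963, d(P1,P2) = 39.9991
Closest: P0 and P2

Closest pair: (29.7, 21.7) and (3.2, 17.1), distance = 26.8963


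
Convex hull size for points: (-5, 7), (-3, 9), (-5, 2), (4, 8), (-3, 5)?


Convex hull vertices (CCW): (-5, 2), (4, 8), (-3, 9), (-5, 7)
Count = 4

4


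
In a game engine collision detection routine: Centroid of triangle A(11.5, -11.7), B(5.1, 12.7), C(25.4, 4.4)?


Centroid = ((x_A+x_B+x_C)/3, (y_A+y_B+y_C)/3)
= ((11.5+5.1+25.4)/3, ((-11.7)+12.7+4.4)/3)
= (14, 1.8)

(14, 1.8)


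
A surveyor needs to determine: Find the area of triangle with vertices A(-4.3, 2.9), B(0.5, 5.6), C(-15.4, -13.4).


Area = |x_A(y_B-y_C) + x_B(y_C-y_A) + x_C(y_A-y_B)|/2
= |(-81.7) + (-8.15) + 41.58|/2
= 48.27/2 = 24.135

24.135


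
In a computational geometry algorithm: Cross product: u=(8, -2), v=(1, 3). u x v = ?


u x v = u_x*v_y - u_y*v_x = 8*3 - (-2)*1
= 24 - (-2) = 26

26


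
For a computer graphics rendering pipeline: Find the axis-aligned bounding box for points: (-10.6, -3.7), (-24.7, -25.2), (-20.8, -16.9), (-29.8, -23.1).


x range: [-29.8, -10.6]
y range: [-25.2, -3.7]
Bounding box: (-29.8,-25.2) to (-10.6,-3.7)

(-29.8,-25.2) to (-10.6,-3.7)


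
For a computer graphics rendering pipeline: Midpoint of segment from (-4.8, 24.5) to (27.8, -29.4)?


M = (((-4.8)+27.8)/2, (24.5+(-29.4))/2)
= (11.5, -2.45)

(11.5, -2.45)


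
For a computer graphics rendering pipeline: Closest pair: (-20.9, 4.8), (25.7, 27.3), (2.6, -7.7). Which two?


d(P0,P1) = 51.7476, d(P0,P2) = 26.6177, d(P1,P2) = 41.9358
Closest: P0 and P2

Closest pair: (-20.9, 4.8) and (2.6, -7.7), distance = 26.6177


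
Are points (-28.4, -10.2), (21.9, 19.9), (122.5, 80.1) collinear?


Cross product: (21.9-(-28.4))*(80.1-(-10.2)) - (19.9-(-10.2))*(122.5-(-28.4))
= 0

Yes, collinear


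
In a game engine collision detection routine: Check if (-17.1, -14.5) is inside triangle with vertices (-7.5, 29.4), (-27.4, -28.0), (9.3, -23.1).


Cross products: AB x AP = 322.57, BC x BP = 444.98, CA x CP = 1241.52
All same sign? yes

Yes, inside


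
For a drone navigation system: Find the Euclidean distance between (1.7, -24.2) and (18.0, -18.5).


dx=16.3, dy=5.7
d^2 = 16.3^2 + 5.7^2 = 298.18
d = sqrt(298.18) = 17.2679

17.2679


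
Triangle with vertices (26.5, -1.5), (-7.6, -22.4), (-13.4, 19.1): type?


Side lengths squared: AB^2=1599.62, BC^2=1755.89, CA^2=2016.37
Sorted: [1599.62, 1755.89, 2016.37]
By sides: Scalene, By angles: Acute

Scalene, Acute


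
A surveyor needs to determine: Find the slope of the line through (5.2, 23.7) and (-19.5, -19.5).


slope = (y2-y1)/(x2-x1) = ((-19.5)-23.7)/((-19.5)-5.2) = (-43.2)/(-24.7) = 1.749

1.749


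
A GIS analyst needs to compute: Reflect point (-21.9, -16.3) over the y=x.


Reflection over y=x: (x,y) -> (y,x)
(-21.9, -16.3) -> (-16.3, -21.9)

(-16.3, -21.9)


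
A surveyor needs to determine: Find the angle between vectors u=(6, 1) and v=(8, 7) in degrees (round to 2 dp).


u.v = 55, |u| = sqrt(37) = 6.0828, |v| = sqrt(113) = 10.6301
cos(theta) = u.v/(|u||v|) = 55/sqrt(4181) = 0.850595
theta = acos(0.850595) = 31.72 degrees

31.72 degrees


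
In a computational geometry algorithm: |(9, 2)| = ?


|u| = sqrt(9^2 + 2^2) = sqrt(85) = 9.2195

9.2195


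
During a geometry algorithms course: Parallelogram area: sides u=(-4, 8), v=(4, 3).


|u x v| = |(-4)*3 - 8*4|
= |(-12) - 32| = 44

44


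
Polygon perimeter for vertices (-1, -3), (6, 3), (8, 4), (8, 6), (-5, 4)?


Sides: (-1, -3)->(6, 3): sqrt(85) = 9.219544, (6, 3)->(8, 4): sqrt(5) = 2.236068, (8, 4)->(8, 6): sqrt(4) = 2, (8, 6)->(-5, 4): sqrt(173) = 13.152946, (-5, 4)->(-1, -3): sqrt(65) = 8.062258
Sum = 34.670816
Perimeter = 34.6708

34.6708


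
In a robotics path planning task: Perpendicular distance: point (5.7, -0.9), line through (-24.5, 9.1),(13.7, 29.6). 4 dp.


|cross product| = 1001.1
|line direction| = sqrt(1879.49) = 43.3531
Distance = 1001.1/sqrt(1879.49) = 23.0918

23.0918


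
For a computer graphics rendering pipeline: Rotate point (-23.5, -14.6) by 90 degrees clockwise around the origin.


90° CW: (x,y) -> (y, -x)
(-23.5,-14.6) -> (-14.6, 23.5)

(-14.6, 23.5)


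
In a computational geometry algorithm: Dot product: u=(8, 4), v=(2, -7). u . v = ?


u . v = u_x*v_x + u_y*v_y = 8*2 + 4*(-7)
= 16 + (-28) = -12

-12


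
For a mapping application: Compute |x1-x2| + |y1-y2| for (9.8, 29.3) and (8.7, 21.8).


|9.8-8.7| + |29.3-21.8| = 1.1 + 7.5 = 8.6

8.6


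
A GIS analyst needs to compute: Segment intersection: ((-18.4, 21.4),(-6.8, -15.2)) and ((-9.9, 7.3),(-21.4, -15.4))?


Cross products: d1=-355.1, d2=329.12, d3=147.54, d4=-536.68
d1*d2 < 0 and d3*d4 < 0? yes

Yes, they intersect


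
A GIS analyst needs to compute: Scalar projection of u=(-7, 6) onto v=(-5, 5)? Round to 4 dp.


u.v = 65, |v| = sqrt(50) = 7.0711
Scalar projection = u.v / |v| = 65 / sqrt(50) = 9.1924

9.1924


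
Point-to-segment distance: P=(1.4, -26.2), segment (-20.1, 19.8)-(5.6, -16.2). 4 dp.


Project P onto AB: t = 1 (clamped to [0,1])
Closest point on segment: (5.6, -16.2)
Distance: 10.8462

10.8462


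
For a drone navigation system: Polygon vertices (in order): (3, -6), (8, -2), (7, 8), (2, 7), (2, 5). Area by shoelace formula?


Shoelace sum: (3*(-2) - 8*(-6)) + (8*8 - 7*(-2)) + (7*7 - 2*8) + (2*5 - 2*7) + (2*(-6) - 3*5)
= 122
Area = |122|/2 = 61

61


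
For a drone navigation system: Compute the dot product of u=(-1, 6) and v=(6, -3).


u . v = u_x*v_x + u_y*v_y = (-1)*6 + 6*(-3)
= (-6) + (-18) = -24

-24


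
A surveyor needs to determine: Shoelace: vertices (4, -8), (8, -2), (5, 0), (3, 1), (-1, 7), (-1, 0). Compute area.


Shoelace sum: (4*(-2) - 8*(-8)) + (8*0 - 5*(-2)) + (5*1 - 3*0) + (3*7 - (-1)*1) + ((-1)*0 - (-1)*7) + ((-1)*(-8) - 4*0)
= 108
Area = |108|/2 = 54

54


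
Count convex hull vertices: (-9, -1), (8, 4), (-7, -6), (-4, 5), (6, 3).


Convex hull vertices (CCW): (-9, -1), (-7, -6), (8, 4), (-4, 5)
Count = 4

4


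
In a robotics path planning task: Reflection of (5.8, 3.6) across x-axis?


Reflection over x-axis: (x,y) -> (x,-y)
(5.8, 3.6) -> (5.8, -3.6)

(5.8, -3.6)


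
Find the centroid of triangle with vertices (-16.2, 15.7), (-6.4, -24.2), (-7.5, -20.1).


Centroid = ((x_A+x_B+x_C)/3, (y_A+y_B+y_C)/3)
= (((-16.2)+(-6.4)+(-7.5))/3, (15.7+(-24.2)+(-20.1))/3)
= (-10.0333, -9.5333)

(-10.0333, -9.5333)


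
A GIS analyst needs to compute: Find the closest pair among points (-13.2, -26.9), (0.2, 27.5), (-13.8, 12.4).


d(P0,P1) = 56.0261, d(P0,P2) = 39.3046, d(P1,P2) = 20.5915
Closest: P1 and P2

Closest pair: (0.2, 27.5) and (-13.8, 12.4), distance = 20.5915
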